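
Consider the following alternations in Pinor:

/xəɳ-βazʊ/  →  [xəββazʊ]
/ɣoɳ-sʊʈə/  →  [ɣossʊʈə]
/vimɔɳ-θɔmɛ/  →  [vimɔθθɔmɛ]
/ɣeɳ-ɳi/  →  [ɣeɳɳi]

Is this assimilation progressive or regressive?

Comparing underlying and surface forms, /ɳ/ → [β] is the alternation; the neighbouring /β/ is constant.
The output [β] is identical to the trigger /β/ — every feature (place, manner, voicing) has been copied — so this is total assimilation.
The remaining alternations confirm this: /ɳ/ → [s] before /s/; /ɳ/ → [θ] before /θ/ — in each case the output is a copy of the following consonant.
In [ɣeɳɳi] the two consonants at the boundary are already identical (/ɳ/ + /ɳ/), so the rule applies vacuously and nothing changes.
Since the segment that changes precedes the conditioning segment, the assimilation is regressive.

regressive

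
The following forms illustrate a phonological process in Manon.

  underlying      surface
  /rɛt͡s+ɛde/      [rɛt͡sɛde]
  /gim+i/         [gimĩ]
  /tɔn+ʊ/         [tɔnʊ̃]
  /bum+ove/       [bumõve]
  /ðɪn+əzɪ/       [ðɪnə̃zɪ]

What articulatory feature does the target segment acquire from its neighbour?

nasality

The vowel /i/ surfaces as nasalised [ĩ] next to the preceding nasal /m/ — it has acquired the [+nasal] feature of its neighbour.
Likewise in the remaining data: /ʊ/ → [ʊ̃] after /n/; /o/ → [õ] after /m/; /ə/ → [ə̃] after /n/ — each time a vowel is nasalised next to a preceding nasal.
No change occurs in [rɛt͡sɛde] because the vowel at the boundary is adjacent to an oral consonant, not a nasal (/ɛ/ next to /t͡s/).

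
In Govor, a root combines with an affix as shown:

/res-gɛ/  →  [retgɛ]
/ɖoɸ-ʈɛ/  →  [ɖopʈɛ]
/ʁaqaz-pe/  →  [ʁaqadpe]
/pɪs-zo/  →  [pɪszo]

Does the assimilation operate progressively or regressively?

The segment that alternates is /s/, which surfaces as [t] when adjacent to /g/.
/s/ is a fricative while /g/ is a stop; the output [t] is a stop, matching the trigger — so the feature that spreads is manner.
The same holds elsewhere in the data: /ɸ/ → [p] before /ʈ/ (fricative → stop, matching a stop); /z/ → [d] before /p/ (fricative → stop, matching a stop) — only manner changes, and always toward the following segment.
Nothing changes in [pɪszo]: there the adjacent consonants already agree in manner (/s/ and /z/ are both fricatives), so this form is consistent with the same rule.
Since the segment that changes precedes the conditioning segment, the assimilation is regressive.

regressive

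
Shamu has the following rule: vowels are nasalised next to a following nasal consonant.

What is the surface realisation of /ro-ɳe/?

The vowel /o/ is adjacent to the following nasal /ɳ/, so it acquires [+nasal] and surfaces as [õ].

[rõɳe]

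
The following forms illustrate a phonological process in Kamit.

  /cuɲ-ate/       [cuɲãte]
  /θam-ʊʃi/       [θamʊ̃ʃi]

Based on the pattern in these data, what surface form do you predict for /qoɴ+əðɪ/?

[qoɴə̃ðɪ]

The data show progressive nasality assimilation (vowel nasalisation): /a/ → [ã] after /ɲ/; /ʊ/ → [ʊ̃] after /m/ — a vowel is nasalised by an immediately preceding nasal consonant.
The vowel /ə/ is adjacent to the preceding nasal /ɴ/, so it acquires [+nasal] and surfaces as [ə̃].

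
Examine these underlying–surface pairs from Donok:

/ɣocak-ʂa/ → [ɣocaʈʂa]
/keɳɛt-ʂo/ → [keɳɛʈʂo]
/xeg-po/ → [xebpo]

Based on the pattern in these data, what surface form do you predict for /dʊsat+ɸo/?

The data show regressive place assimilation: /k/ → [ʈ] before /ʂ/; /t/ → [ʈ] before /ʂ/; /g/ → [b] before /p/. In each pair only place changes, matching the following consonant, while manner and voice stay constant.
The rule targets /t/ (voiceless alveolar stop), which sits before the trigger /ɸ/ (bilabial).
Changing only its place to bilabial gives [p] — the voiceless bilabial stop.

[dʊsapɸo]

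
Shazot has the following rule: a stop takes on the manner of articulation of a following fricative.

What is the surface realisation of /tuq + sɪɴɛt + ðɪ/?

[tuχsɪɴɛsðɪ]

/q/ is a voiceless uvular stop. The following trigger /s/ is a fricative, so /q/ must become a fricative as well.
The voiceless uvular fricative is [χ], so /q/ → [χ].
At the second juncture, /t/ likewise becomes [s] adjacent to /ð/.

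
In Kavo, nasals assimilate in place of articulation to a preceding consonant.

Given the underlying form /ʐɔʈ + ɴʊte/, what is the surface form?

/ɴ/ is a voiced uvular nasal. The preceding trigger /ʈ/ is retroflex, so /ɴ/ must become retroflex as well.
The voiced retroflex nasal is [ɳ], so /ɴ/ → [ɳ].

[ʐɔʈɳʊte]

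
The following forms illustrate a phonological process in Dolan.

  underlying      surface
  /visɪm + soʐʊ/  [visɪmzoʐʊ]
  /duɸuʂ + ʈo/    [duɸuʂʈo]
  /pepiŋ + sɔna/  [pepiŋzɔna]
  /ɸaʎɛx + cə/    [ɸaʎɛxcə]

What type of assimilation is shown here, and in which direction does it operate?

Comparing underlying and surface forms, /s/ → [z] is the alternation; the neighbouring /m/ is constant.
The change voiceless → voiced matches the voicing of the preceding /m/, identifying this as voicing assimilation.
Place and manner are unchanged, so the assimilation is partial, not total.
The other alternating form patterns the same way: /s/ → [z] after /ŋ/ (voiceless → voiced, matching voiced) — only voicing changes, and always toward the preceding segment.
No alternation appears in [duɸuʂʈo], [ɸaʎɛxcə]: there the adjacent consonants already agree in voicing (/ʈ/ and /ʂ/ are both voiceless; /c/ and /x/ are both voiceless), so these forms are consistent with the same rule.
The trigger is the preceding segment, so the direction is progressive (perseverative).

progressive voicing assimilation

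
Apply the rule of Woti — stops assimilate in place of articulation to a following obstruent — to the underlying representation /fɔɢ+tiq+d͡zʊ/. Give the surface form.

The rule targets /ɢ/ (voiced uvular stop), which sits before the trigger /t/ (alveolar).
A voiced alveolar stop is [d], so the surface segment is [d].
The same rule applies at the second boundary: /q/ → [t] next to /d͡z/.

[fɔdtitd͡zʊ]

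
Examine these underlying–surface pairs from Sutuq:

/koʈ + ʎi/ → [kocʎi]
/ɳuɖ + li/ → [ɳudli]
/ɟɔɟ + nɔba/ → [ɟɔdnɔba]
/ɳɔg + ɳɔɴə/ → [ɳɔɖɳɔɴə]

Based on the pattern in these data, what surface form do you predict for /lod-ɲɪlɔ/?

The data show regressive place assimilation: /ʈ/ → [c] before /ʎ/; /ɖ/ → [d] before /l/; /ɟ/ → [d] before /n/; /g/ → [ɖ] before /ɳ/. In each pair only place changes, matching the following consonant, while manner and voice stay constant.
The rule targets /d/ (voiced alveolar stop), which sits before the trigger /ɲ/ (palatal).
A voiced palatal stop is [ɟ], so the surface segment is [ɟ].

[loɟɲɪlɔ]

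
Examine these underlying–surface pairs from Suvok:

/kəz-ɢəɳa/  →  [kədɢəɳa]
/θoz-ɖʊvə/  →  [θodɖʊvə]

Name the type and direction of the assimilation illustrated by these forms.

regressive manner assimilation

The segment that alternates is /z/, which surfaces as [d] when adjacent to /ɢ/.
The change fricative → stop matches the manner of the following /ɢ/, identifying this as manner assimilation.
Place and voice are unchanged, so the assimilation is partial, not total.
The other alternating form patterns the same way: /z/ → [d] before /ɖ/ (fricative → stop, matching a stop) — only manner changes, and always toward the following segment.
Since the segment that changes precedes the conditioning segment, the assimilation is regressive.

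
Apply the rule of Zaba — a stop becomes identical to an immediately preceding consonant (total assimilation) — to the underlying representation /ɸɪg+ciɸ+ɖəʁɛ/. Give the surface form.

[ɸɪggiɸɸəʁɛ]

/c/ is the segment targeted by the rule; it sits immediately after /g/, so it assimilates completely and surfaces as [g].
At the second juncture, /ɖ/ likewise becomes [ɸ] adjacent to /ɸ/.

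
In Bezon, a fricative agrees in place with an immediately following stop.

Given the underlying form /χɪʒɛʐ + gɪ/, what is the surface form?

[χɪʒɛɣgɪ]

The rule targets /ʐ/ (voiced retroflex fricative), which sits before the trigger /g/ (velar).
A voiced velar fricative is [ɣ], so the surface segment is [ɣ].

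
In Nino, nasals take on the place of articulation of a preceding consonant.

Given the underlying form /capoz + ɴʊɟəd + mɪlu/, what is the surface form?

[capoznʊɟədnɪlu]

/ɴ/ is a voiced uvular nasal. The preceding trigger /z/ is alveolar, so /ɴ/ must become alveolar as well.
The voiced alveolar nasal is [n], so /ɴ/ → [n].
At the second juncture, /m/ likewise becomes [n] adjacent to /d/.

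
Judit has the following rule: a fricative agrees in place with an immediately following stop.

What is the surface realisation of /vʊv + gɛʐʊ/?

The rule targets /v/ (voiced labiodental fricative), which sits before the trigger /g/ (velar).
Changing only its place to velar gives [ɣ] — the voiced velar fricative.

[vʊɣgɛʐʊ]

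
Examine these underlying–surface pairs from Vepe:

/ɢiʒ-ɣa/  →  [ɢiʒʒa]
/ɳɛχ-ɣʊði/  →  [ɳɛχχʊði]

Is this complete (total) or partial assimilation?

total assimilation

Comparing underlying and surface forms, /ɣ/ → [χ] is the alternation; the neighbouring /χ/ is constant.
The output [χ] is identical to the trigger /χ/ — every feature (place, manner, voicing) has been copied — so this is total assimilation.
The remaining alternation confirms this: /ɣ/ → [ʒ] after /ʒ/ — in each case the output is a copy of the preceding consonant.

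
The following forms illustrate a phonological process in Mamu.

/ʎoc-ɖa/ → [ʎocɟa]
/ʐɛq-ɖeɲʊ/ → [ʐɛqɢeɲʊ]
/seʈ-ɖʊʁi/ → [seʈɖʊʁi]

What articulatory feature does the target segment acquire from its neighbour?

The segment that alternates is /ɖ/, which surfaces as [ɟ] when adjacent to /c/.
/ɖ/ is retroflex while /c/ is palatal; the output [ɟ] is palatal, matching the trigger — so the feature that spreads is place.
The same holds elsewhere in the data: /ɖ/ → [ɢ] after /q/ (retroflex → uvular, matching uvular) — only place changes, and always toward the preceding segment.
Nothing changes in [seʈɖʊʁi]: there the adjacent consonants already agree in place (/ɖ/ and /ʈ/ are both retroflex), so this form is consistent with the same rule.

place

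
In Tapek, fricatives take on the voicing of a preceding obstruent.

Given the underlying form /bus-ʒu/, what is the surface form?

/ʒ/ is a voiced postalveolar fricative. The preceding trigger /s/ is voiceless, so /ʒ/ must become voiceless as well.
Changing only its voicing to voiceless gives [ʃ] — the voiceless postalveolar fricative.

[busʃu]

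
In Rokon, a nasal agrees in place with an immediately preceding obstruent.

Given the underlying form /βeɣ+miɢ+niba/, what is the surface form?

[βeɣŋiɢɴiba]

/m/ is a voiced bilabial nasal. The preceding trigger /ɣ/ is velar, so /m/ must become velar as well.
A voiced velar nasal is [ŋ], so the surface segment is [ŋ].
At the second juncture, /n/ likewise becomes [ɴ] adjacent to /ɢ/.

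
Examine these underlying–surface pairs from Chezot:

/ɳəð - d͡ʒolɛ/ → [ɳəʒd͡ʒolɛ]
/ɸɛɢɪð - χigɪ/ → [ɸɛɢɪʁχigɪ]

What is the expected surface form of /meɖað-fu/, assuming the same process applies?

The data show regressive place assimilation: /ð/ → [ʒ] before /d͡ʒ/; /ð/ → [ʁ] before /χ/. In each pair only place changes, matching the following consonant, while manner and voice stay constant.
The rule targets /ð/ (voiced dental fricative), which sits before the trigger /f/ (labiodental).
Changing only its place to labiodental gives [v] — the voiced labiodental fricative.

[meɖavfu]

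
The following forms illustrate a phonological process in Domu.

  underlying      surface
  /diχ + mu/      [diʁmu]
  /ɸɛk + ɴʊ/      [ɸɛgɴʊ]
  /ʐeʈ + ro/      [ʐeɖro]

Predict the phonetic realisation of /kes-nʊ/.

[keznʊ]

The data show regressive voicing assimilation: /χ/ → [ʁ] before /m/; /k/ → [g] before /ɴ/; /ʈ/ → [ɖ] before /r/. In each pair only voicing changes, matching the following consonant, while place and manner stay constant.
The rule targets /s/ (voiceless alveolar fricative), which sits before the trigger /n/ (voiced).
A voiced alveolar fricative is [z], so the surface segment is [z].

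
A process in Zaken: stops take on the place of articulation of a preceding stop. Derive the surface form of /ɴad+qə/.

The rule targets /q/ (voiceless uvular stop), which sits after the trigger /d/ (alveolar).
Changing only its place to alveolar gives [t] — the voiceless alveolar stop.

[ɴadtə]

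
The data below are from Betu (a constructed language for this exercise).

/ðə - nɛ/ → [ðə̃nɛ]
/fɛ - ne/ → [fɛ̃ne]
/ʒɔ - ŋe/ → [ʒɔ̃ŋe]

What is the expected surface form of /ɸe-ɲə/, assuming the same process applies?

[ɸẽɲə]

The data show regressive nasality assimilation (vowel nasalisation): /ə/ → [ə̃] before /n/; /ɛ/ → [ɛ̃] before /n/; /ɔ/ → [ɔ̃] before /ŋ/ — a vowel is nasalised by an immediately following nasal consonant.
The vowel /e/ is adjacent to the following nasal /ɲ/, so it acquires [+nasal] and surfaces as [ẽ].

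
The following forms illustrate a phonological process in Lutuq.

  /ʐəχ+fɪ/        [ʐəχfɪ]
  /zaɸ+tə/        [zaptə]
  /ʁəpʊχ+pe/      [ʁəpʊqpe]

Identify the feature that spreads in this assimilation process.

manner

The segment that alternates is /ɸ/, which surfaces as [p] when adjacent to /t/.
/ɸ/ is a fricative while /t/ is a stop; the output [p] is a stop, matching the trigger — so the feature that spreads is manner.
The other alternating form patterns the same way: /χ/ → [q] before /p/ (fricative → stop, matching a stop) — only manner changes, and always toward the following segment.
No alternation appears in [ʐəχfɪ]: there the adjacent consonants already agree in manner (/χ/ and /f/ are both fricatives), so this form is consistent with the same rule.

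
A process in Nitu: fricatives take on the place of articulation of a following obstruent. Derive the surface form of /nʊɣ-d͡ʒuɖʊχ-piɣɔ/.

/ɣ/ is a voiced velar fricative. The following trigger /d͡ʒ/ is postalveolar, so /ɣ/ must become postalveolar as well.
The voiced postalveolar fricative is [ʒ], so /ɣ/ → [ʒ].
The same rule applies at the second boundary: /χ/ → [ɸ] next to /p/.

[nʊʒd͡ʒuɖʊɸpiɣɔ]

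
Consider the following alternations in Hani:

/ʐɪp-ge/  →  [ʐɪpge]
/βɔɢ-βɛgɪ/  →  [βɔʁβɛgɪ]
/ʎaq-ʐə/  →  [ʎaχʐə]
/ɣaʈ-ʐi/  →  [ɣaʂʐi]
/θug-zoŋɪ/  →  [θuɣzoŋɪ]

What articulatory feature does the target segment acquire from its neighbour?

Comparing underlying and surface forms, /ɢ/ → [ʁ] is the alternation; the neighbouring /β/ is constant.
/ɢ/ is a stop while /β/ is a fricative; the output [ʁ] is a fricative, matching the trigger — so the feature that spreads is manner.
The same holds elsewhere in the data: /q/ → [χ] before /ʐ/ (stop → fricative, matching a fricative); /ʈ/ → [ʂ] before /ʐ/ (stop → fricative, matching a fricative); /g/ → [ɣ] before /z/ (stop → fricative, matching a fricative) — only manner changes, and always toward the following segment.
Nothing changes in [ʐɪpge]: there the adjacent consonants already agree in manner (/p/ and /g/ are both stops), so this form is consistent with the same rule.

manner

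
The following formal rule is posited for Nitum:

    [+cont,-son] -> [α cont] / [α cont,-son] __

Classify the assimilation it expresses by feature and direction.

progressive manner assimilation

The rule copies [cont] (continuancy) from the environment onto the target fricatives; since [±cont] encodes the stop/fricative manner contrast, the assimilating dimension is manner.
The conditioning segment sits to the left of the focus bar, meaning the trigger precedes the segment that changes — progressive assimilation.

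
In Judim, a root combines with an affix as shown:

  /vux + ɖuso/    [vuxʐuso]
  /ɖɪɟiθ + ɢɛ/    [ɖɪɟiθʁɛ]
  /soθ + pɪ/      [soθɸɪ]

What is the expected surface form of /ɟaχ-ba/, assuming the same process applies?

[ɟaχβa]

The data show progressive manner assimilation: /ɖ/ → [ʐ] after /x/; /ɢ/ → [ʁ] after /θ/; /p/ → [ɸ] after /θ/. In each pair only manner changes, matching the preceding consonant, while place and voice stay constant.
The rule targets /b/ (voiced bilabial stop), which sits after the trigger /χ/ (fricative).
A voiced bilabial fricative is [β], so the surface segment is [β].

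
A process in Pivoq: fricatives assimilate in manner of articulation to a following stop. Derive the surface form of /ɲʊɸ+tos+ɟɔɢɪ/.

/ɸ/ is a voiceless bilabial fricative. The following trigger /t/ is a stop, so /ɸ/ must become a stop as well.
A voiceless bilabial stop is [p], so the surface segment is [p].
At the second juncture, /s/ likewise becomes [t] adjacent to /ɟ/.

[ɲʊptotɟɔɢɪ]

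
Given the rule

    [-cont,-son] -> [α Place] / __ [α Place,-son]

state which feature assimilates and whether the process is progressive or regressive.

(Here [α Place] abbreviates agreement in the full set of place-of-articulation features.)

regressive place assimilation

The rule copies the place features (abbreviated [Place]) from the environment onto the target, so the assimilating feature is place.
Since the environment is written after the underscore, the trigger follows the target; the direction is regressive.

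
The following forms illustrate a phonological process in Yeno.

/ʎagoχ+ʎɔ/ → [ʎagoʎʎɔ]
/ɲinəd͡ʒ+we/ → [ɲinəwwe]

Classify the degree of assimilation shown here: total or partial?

Comparing underlying and surface forms, /χ/ → [ʎ] is the alternation; the neighbouring /ʎ/ is constant.
The output [ʎ] is identical to the trigger /ʎ/ — every feature (place, manner, voicing) has been copied — so this is total assimilation.
The other form behaves the same way: /d͡ʒ/ → [w] before /w/ — in each case the output is a copy of the following consonant.

total assimilation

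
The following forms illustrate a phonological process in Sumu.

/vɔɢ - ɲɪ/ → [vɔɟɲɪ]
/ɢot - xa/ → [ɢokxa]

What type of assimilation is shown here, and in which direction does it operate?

Comparing underlying and surface forms, /ɢ/ → [ɟ] is the alternation; the neighbouring /ɲ/ is constant.
The change uvular → palatal matches the place of the following /ɲ/, identifying this as place assimilation.
Manner and voice are unchanged, so the assimilation is partial, not total.
The other alternating form patterns the same way: /t/ → [k] before /x/ (alveolar → velar, matching velar) — only place changes, and always toward the following segment.
Since the segment that changes precedes the conditioning segment, the assimilation is regressive.

regressive place assimilation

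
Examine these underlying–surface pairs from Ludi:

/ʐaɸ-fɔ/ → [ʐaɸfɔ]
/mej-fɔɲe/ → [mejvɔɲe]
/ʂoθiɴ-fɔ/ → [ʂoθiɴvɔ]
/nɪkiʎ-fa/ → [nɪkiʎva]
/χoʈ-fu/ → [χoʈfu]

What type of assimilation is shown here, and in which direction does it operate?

Comparing underlying and surface forms, /f/ → [v] is the alternation; the neighbouring /j/ is constant.
/f/ is voiceless while /j/ is voiced; the output [v] is voiced, matching the trigger — so the feature that spreads is voicing.
Place and manner are unchanged, so the assimilation is partial, not total.
Checking the remaining alternations: /f/ → [v] after /ɴ/ (voiceless → voiced, matching voiced); /f/ → [v] after /ʎ/ (voiceless → voiced, matching voiced) — only voicing changes, and always toward the preceding segment.
Nothing changes in [ʐaɸfɔ], [χoʈfu]: there the adjacent consonants already agree in voicing (/f/ and /ɸ/ are both voiceless; /f/ and /ʈ/ are both voiceless), so these forms are consistent with the same rule.
Since the segment that changes follows the conditioning segment, the assimilation is progressive.

progressive voicing assimilation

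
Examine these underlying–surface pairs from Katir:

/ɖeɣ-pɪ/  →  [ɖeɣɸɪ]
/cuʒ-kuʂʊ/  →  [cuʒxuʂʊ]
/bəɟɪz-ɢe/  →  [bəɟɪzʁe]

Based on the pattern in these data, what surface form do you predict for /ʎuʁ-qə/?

The data show progressive manner assimilation: /p/ → [ɸ] after /ɣ/; /k/ → [x] after /ʒ/; /ɢ/ → [ʁ] after /z/. In each pair only manner changes, matching the preceding consonant, while place and voice stay constant.
/q/ is a voiceless uvular stop. The preceding trigger /ʁ/ is a fricative, so /q/ must become a fricative as well.
The voiceless uvular fricative is [χ], so /q/ → [χ].

[ʎuʁχə]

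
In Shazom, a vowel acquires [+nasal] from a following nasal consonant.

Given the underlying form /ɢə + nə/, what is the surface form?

[ɢə̃nə]

/ə/ sits next to the nasal /n/ and is therefore nasalised to [ə̃].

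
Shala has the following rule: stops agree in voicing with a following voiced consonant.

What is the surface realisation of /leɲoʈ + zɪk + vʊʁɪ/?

[leɲoɖzɪgvʊʁɪ]

The rule targets /ʈ/ (voiceless retroflex stop), which sits before the trigger /z/ (voiced).
A voiced retroflex stop is [ɖ], so the surface segment is [ɖ].
At the second juncture, /k/ likewise becomes [g] adjacent to /v/.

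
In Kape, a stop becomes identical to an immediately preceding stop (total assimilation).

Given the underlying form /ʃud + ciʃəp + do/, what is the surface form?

/c/ is the segment targeted by the rule; it sits immediately after /d/, so it assimilates completely and surfaces as [d].
The same rule applies at the second boundary: /d/ → [p] next to /p/.

[ʃuddiʃəppo]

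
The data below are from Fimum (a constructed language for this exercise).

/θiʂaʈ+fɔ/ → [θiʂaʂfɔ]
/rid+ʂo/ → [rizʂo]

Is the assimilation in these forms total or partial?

The segment that alternates is /ʈ/, which surfaces as [ʂ] when adjacent to /f/.
The change stop → fricative matches the manner of the following /f/, identifying this as manner assimilation.
Place and voice are unchanged, so the assimilation is partial, not total.
The same holds elsewhere in the data: /d/ → [z] before /ʂ/ (stop → fricative, matching a fricative) — only manner changes, and always toward the following segment.

partial assimilation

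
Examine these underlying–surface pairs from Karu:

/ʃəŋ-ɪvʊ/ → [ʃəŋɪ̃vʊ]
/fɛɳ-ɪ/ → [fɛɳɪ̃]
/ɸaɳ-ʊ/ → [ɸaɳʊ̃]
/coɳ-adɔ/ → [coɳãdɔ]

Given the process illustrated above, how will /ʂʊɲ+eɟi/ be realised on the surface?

The data show progressive nasality assimilation (vowel nasalisation): /ɪ/ → [ɪ̃] after /ŋ/; /ɪ/ → [ɪ̃] after /ɳ/; /ʊ/ → [ʊ̃] after /ɳ/; /a/ → [ã] after /ɳ/ — a vowel is nasalised by an immediately preceding nasal consonant.
/e/ sits next to the nasal /ɲ/ and is therefore nasalised to [ẽ].

[ʂʊɲẽɟi]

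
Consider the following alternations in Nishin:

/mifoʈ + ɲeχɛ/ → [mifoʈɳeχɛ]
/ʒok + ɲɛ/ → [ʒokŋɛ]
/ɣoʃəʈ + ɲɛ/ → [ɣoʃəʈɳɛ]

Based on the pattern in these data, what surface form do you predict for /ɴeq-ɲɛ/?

The data show progressive place assimilation: /ɲ/ → [ɳ] after /ʈ/; /ɲ/ → [ŋ] after /k/. In each pair only place changes, matching the preceding consonant, while manner and voice stay constant.
/ɲ/ is a voiced palatal nasal. The preceding trigger /q/ is uvular, so /ɲ/ must become uvular as well.
Changing only its place to uvular gives [ɴ] — the voiced uvular nasal.

[ɴeqɴɛ]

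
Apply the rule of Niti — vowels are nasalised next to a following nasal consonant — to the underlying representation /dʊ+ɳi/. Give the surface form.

[dʊ̃ɳi]

/ʊ/ sits next to the nasal /ɳ/ and is therefore nasalised to [ʊ̃].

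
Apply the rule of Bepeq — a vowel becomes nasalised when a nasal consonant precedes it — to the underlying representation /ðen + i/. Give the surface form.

[ðenĩ]

The vowel /i/ is adjacent to the preceding nasal /n/, so it acquires [+nasal] and surfaces as [ĩ].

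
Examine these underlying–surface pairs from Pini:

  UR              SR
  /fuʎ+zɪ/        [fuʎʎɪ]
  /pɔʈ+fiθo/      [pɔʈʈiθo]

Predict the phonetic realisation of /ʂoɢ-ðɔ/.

The data show progressive total assimilation (/z/ → [ʎ] after /ʎ/; /f/ → [ʈ] after /ʈ/): in every case the target segment becomes identical to its preceding neighbour, copying more than a single feature.
/ð/ is the segment targeted by the rule; it sits immediately after /ɢ/, so it assimilates completely and surfaces as [ɢ].

[ʂoɢɢɔ]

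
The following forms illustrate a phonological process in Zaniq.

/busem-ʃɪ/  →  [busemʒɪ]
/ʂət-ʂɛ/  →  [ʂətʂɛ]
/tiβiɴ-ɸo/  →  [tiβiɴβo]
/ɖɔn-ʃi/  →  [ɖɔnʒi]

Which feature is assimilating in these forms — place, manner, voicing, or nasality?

Comparing underlying and surface forms, /ʃ/ → [ʒ] is the alternation; the neighbouring /m/ is constant.
/ʃ/ is voiceless while /m/ is voiced; the output [ʒ] is voiced, matching the trigger — so the feature that spreads is voicing.
The other alternating forms pattern the same way: /ɸ/ → [β] after /ɴ/ (voiceless → voiced, matching voiced); /ʃ/ → [ʒ] after /n/ (voiceless → voiced, matching voiced) — only voicing changes, and always toward the preceding segment.
Nothing changes in [ʂətʂɛ]: there the adjacent consonants already agree in voicing (/ʂ/ and /t/ are both voiceless), so this form is consistent with the same rule.

voicing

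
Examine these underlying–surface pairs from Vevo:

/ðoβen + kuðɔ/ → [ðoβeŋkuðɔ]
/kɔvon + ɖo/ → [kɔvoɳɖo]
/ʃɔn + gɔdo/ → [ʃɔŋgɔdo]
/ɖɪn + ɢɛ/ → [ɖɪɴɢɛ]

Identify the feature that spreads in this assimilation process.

Underlying /n/ is realised as [ŋ] next to /k/; /k/ itself does not change.
/n/ is alveolar while /k/ is velar; the output [ŋ] is velar, matching the trigger — so the feature that spreads is place.
The same holds elsewhere in the data: /n/ → [ɳ] before /ɖ/ (alveolar → retroflex, matching retroflex); /n/ → [ŋ] before /g/ (alveolar → velar, matching velar); /n/ → [ɴ] before /ɢ/ (alveolar → uvular, matching uvular) — only place changes, and always toward the following segment.

place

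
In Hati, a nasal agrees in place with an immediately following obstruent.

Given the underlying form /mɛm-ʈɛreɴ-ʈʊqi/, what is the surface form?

[mɛɳʈɛreɳʈʊqi]

/m/ is a voiced bilabial nasal. The following trigger /ʈ/ is retroflex, so /m/ must become retroflex as well.
Changing only its place to retroflex gives [ɳ] — the voiced retroflex nasal.
At the second juncture, /ɴ/ likewise becomes [ɳ] adjacent to /ʈ/.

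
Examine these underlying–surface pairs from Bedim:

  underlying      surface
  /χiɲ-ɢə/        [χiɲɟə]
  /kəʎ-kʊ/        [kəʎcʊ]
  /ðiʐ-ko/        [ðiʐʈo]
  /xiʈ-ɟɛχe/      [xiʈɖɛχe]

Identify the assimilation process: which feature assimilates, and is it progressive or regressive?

progressive place assimilation

Underlying /ɢ/ is realised as [ɟ] next to /ɲ/; /ɲ/ itself does not change.
The change uvular → palatal matches the place of the preceding /ɲ/, identifying this as place assimilation.
Manner and voice are unchanged, so the assimilation is partial, not total.
The other alternating forms pattern the same way: /k/ → [c] after /ʎ/ (velar → palatal, matching palatal); /k/ → [ʈ] after /ʐ/ (velar → retroflex, matching retroflex); /ɟ/ → [ɖ] after /ʈ/ (palatal → retroflex, matching retroflex) — only place changes, and always toward the preceding segment.
Since the segment that changes follows the conditioning segment, the assimilation is progressive.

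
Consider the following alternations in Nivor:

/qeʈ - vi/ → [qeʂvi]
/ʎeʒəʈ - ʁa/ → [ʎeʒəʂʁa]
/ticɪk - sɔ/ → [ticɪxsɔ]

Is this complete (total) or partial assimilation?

partial assimilation

The segment that alternates is /ʈ/, which surfaces as [ʂ] when adjacent to /v/.
The change stop → fricative matches the manner of the following /v/, identifying this as manner assimilation.
Place and voice are unchanged, so the assimilation is partial, not total.
The other alternating forms pattern the same way: /ʈ/ → [ʂ] before /ʁ/ (stop → fricative, matching a fricative); /k/ → [x] before /s/ (stop → fricative, matching a fricative) — only manner changes, and always toward the following segment.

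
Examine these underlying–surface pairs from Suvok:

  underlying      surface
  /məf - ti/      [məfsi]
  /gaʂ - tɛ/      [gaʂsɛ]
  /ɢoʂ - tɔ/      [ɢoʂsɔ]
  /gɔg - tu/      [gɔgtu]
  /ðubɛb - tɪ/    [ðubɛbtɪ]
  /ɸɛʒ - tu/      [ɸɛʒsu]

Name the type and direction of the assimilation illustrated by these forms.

Comparing underlying and surface forms, /t/ → [s] is the alternation; the neighbouring /f/ is constant.
/t/ is a stop while /f/ is a fricative; the output [s] is a fricative, matching the trigger — so the feature that spreads is manner.
Place and voice are unchanged, so the assimilation is partial, not total.
The other alternating forms pattern the same way: /t/ → [s] after /ʂ/ (stop → fricative, matching a fricative); /t/ → [s] after /ʒ/ (stop → fricative, matching a fricative) — only manner changes, and always toward the preceding segment.
No alternation appears in [gɔgtu], [ðubɛbtɪ]: there the adjacent consonants already agree in manner (/t/ and /g/ are both stops; /t/ and /b/ are both stops), so these forms are consistent with the same rule.
The trigger is the preceding segment, so the direction is progressive (perseverative).

progressive manner assimilation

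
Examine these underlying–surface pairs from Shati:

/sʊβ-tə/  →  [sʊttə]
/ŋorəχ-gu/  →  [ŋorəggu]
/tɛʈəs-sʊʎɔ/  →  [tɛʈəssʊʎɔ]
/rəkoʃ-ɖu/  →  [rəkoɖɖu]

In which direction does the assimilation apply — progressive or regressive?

regressive

Underlying /β/ is realised as [t] next to /t/; /t/ itself does not change.
The output [t] is identical to the trigger /t/ — every feature (place, manner, voicing) has been copied — so this is total assimilation.
The other forms behave the same way: /χ/ → [g] before /g/; /ʃ/ → [ɖ] before /ɖ/ — in each case the output is a copy of the following consonant.
In [tɛʈəssʊʎɔ] the two consonants at the boundary are already identical (/s/ + /s/), so the rule applies vacuously and nothing changes.
The trigger is the following segment, so the direction is regressive (anticipatory).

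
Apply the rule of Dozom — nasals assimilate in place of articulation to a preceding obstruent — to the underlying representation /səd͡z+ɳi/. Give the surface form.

/ɳ/ is a voiced retroflex nasal. The preceding trigger /d͡z/ is alveolar, so /ɳ/ must become alveolar as well.
The voiced alveolar nasal is [n], so /ɳ/ → [n].

[səd͡zni]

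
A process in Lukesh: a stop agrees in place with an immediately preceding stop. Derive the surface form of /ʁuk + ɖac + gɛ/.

The rule targets /ɖ/ (voiced retroflex stop), which sits after the trigger /k/ (velar).
Changing only its place to velar gives [g] — the voiced velar stop.
At the second juncture, /g/ likewise becomes [ɟ] adjacent to /c/.

[ʁukgacɟɛ]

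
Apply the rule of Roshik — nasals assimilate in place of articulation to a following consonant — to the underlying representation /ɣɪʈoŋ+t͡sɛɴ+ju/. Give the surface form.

[ɣɪʈont͡sɛɲju]

The rule targets /ŋ/ (voiced velar nasal), which sits before the trigger /t͡s/ (alveolar).
Changing only its place to alveolar gives [n] — the voiced alveolar nasal.
At the second juncture, /ɴ/ likewise becomes [ɲ] adjacent to /j/.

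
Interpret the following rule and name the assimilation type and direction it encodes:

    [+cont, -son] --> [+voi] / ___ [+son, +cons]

The target ([+cont, -son], fricatives) acquires [+voi] next to a sonorant consonant ([+son, +cons]) — it takes on the voicing of its neighbour, so the feature that spreads is voicing.
The conditioning segment sits to the right of the focus bar, meaning the trigger follows the segment that changes — regressive assimilation.

regressive voicing assimilation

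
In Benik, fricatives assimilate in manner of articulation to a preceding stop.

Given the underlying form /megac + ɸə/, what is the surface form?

[megacpə]

/ɸ/ is a voiceless bilabial fricative. The preceding trigger /c/ is a stop, so /ɸ/ must become a stop as well.
A voiceless bilabial stop is [p], so the surface segment is [p].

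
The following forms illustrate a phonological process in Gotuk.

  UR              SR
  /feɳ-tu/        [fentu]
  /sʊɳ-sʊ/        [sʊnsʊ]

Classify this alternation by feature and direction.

The segment that alternates is /ɳ/, which surfaces as [n] when adjacent to /t/.
The change retroflex → alveolar matches the place of the following /t/, identifying this as place assimilation.
Manner and voice are unchanged, so the assimilation is partial, not total.
The same holds elsewhere in the data: /ɳ/ → [n] before /s/ (retroflex → alveolar, matching alveolar) — only place changes, and always toward the following segment.
Since the segment that changes precedes the conditioning segment, the assimilation is regressive.

regressive place assimilation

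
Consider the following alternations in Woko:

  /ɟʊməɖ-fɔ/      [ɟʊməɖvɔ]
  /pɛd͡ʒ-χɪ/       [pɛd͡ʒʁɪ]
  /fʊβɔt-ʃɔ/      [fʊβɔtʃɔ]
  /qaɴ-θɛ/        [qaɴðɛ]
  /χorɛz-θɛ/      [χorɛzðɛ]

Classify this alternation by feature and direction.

progressive voicing assimilation

Underlying /f/ is realised as [v] next to /ɖ/; /ɖ/ itself does not change.
The change voiceless → voiced matches the voicing of the preceding /ɖ/, identifying this as voicing assimilation.
Place and manner are unchanged, so the assimilation is partial, not total.
Checking the remaining alternations: /χ/ → [ʁ] after /d͡ʒ/ (voiceless → voiced, matching voiced); /θ/ → [ð] after /ɴ/ (voiceless → voiced, matching voiced); /θ/ → [ð] after /z/ (voiceless → voiced, matching voiced) — only voicing changes, and always toward the preceding segment.
Nothing changes in [fʊβɔtʃɔ]: there the adjacent consonants already agree in voicing (/ʃ/ and /t/ are both voiceless), so this form is consistent with the same rule.
Since the segment that changes follows the conditioning segment, the assimilation is progressive.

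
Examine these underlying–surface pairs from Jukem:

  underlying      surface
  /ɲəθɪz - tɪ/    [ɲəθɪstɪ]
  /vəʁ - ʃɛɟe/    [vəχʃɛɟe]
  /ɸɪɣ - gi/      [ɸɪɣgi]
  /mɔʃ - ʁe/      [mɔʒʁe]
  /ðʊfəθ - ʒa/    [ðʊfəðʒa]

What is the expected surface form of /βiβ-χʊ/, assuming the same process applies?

[βiɸχʊ]

The data show regressive voicing assimilation: /z/ → [s] before /t/; /ʁ/ → [χ] before /ʃ/; /ʃ/ → [ʒ] before /ʁ/; /θ/ → [ð] before /ʒ/. In each pair only voicing changes, matching the following consonant, while place and manner stay constant.
No alternation appears in [ɸɪɣgi]: there the adjacent consonants already agree in voicing (/ɣ/ and /g/ are both voiced), so this form is consistent with the same rule.
The rule targets /β/ (voiced bilabial fricative), which sits before the trigger /χ/ (voiceless).
The voiceless bilabial fricative is [ɸ], so /β/ → [ɸ].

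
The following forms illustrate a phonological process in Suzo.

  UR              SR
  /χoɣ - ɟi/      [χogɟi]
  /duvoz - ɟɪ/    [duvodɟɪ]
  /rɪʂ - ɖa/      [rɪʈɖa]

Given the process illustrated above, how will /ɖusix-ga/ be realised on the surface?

The data show regressive manner assimilation: /ɣ/ → [g] before /ɟ/; /z/ → [d] before /ɟ/; /ʂ/ → [ʈ] before /ɖ/. In each pair only manner changes, matching the following consonant, while place and voice stay constant.
/x/ is a voiceless velar fricative. The following trigger /g/ is a stop, so /x/ must become a stop as well.
The voiceless velar stop is [k], so /x/ → [k].

[ɖusikga]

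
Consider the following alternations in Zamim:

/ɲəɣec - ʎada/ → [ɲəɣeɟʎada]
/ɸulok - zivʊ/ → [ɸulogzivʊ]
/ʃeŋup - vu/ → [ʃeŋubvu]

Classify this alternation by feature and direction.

The segment that alternates is /c/, which surfaces as [ɟ] when adjacent to /ʎ/.
/c/ is voiceless while /ʎ/ is voiced; the output [ɟ] is voiced, matching the trigger — so the feature that spreads is voicing.
Place and manner are unchanged, so the assimilation is partial, not total.
Checking the remaining alternations: /k/ → [g] before /z/ (voiceless → voiced, matching voiced); /p/ → [b] before /v/ (voiceless → voiced, matching voiced) — only voicing changes, and always toward the following segment.
Since the segment that changes precedes the conditioning segment, the assimilation is regressive.

regressive voicing assimilation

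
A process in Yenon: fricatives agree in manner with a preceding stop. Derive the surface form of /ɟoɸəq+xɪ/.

/x/ is a voiceless velar fricative. The preceding trigger /q/ is a stop, so /x/ must become a stop as well.
A voiceless velar stop is [k], so the surface segment is [k].

[ɟoɸəqkɪ]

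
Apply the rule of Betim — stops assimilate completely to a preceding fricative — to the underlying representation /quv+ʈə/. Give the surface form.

[quvvə]

/ʈ/ is the segment targeted by the rule; it sits immediately after /v/, so it assimilates completely and surfaces as [v].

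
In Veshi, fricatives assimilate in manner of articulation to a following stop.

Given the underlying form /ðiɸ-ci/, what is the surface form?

[ðipci]

/ɸ/ is a voiceless bilabial fricative. The following trigger /c/ is a stop, so /ɸ/ must become a stop as well.
A voiceless bilabial stop is [p], so the surface segment is [p].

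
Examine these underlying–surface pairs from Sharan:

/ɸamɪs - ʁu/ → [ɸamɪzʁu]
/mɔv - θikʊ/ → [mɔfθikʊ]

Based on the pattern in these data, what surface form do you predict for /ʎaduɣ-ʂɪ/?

[ʎaduxʂɪ]

The data show regressive voicing assimilation: /s/ → [z] before /ʁ/; /v/ → [f] before /θ/. In each pair only voicing changes, matching the following consonant, while place and manner stay constant.
/ɣ/ is a voiced velar fricative. The following trigger /ʂ/ is voiceless, so /ɣ/ must become voiceless as well.
Changing only its voicing to voiceless gives [x] — the voiceless velar fricative.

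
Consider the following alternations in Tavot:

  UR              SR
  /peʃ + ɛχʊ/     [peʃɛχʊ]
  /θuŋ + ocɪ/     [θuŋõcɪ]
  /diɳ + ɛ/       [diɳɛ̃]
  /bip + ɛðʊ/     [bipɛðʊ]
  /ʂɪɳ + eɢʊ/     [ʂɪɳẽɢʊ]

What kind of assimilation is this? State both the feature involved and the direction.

progressive nasality assimilation (vowel nasalisation)

The vowel /o/ surfaces as nasalised [õ] next to the preceding nasal /ŋ/ — it has acquired the [+nasal] feature of its neighbour.
The other forms show the same pattern: /ɛ/ → [ɛ̃] after /ɳ/; /e/ → [ẽ] after /ɳ/ — each time a vowel is nasalised next to a preceding nasal.
No change occurs in [peʃɛχʊ], [bipɛðʊ] because the vowel at the boundary is adjacent to an oral consonant, not a nasal (/ɛ/ next to /ʃ/; /ɛ/ next to /p/).
Because the conditioning nasal is to the left of the vowel that changes, the process is progressive (perseverative).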